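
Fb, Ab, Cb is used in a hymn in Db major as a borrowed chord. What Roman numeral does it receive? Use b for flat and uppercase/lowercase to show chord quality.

In Db major scale degree 3 is F; Fb is its lowered form, from Db minor. Fb–Ab–Cb is a major chord — the form found in Db minor, not the diatonic iii (Fm). Borrowed into Db major it is written bIII.

bIII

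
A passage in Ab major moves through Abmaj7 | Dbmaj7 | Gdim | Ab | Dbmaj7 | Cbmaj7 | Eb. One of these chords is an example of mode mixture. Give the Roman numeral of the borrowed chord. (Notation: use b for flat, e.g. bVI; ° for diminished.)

bIIImaj7

The diatonic triads in Ab major are Ab, Bbm, Cm, Db, Eb, Fm, Gdim. Abmaj7, Dbmaj7, Gdim, Ab and Eb are all diatonic. Cbmaj7 (Cb–Eb–Gb–Bb) is not: scale degree 3 in Ab major carries Cm (iii). In Ab minor the chord on that degree is Cbmaj7, so here it functions as bIIImaj7, borrowed from the parallel minor.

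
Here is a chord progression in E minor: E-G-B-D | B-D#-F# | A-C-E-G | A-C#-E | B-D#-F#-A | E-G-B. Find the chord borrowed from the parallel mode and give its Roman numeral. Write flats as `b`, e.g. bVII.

IV

In E minor (with V from harmonic minor) the diatonic chords are Em, F#dim, G, Am, B, C, D. E–G–B–D = Em7, B–D#–F# = B, A–C–E–G = Am7, B–D#–F#–A = B7 and E–G–B = Em all belong to that set. But A–C#–E is foreign: the diatonic iv on degree 4 is Am, whereas A comes from E major. It is labeled IV.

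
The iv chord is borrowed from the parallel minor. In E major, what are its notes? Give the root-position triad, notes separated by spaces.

iv is built on scale degree 4, which is A in both E major and its parallel. In E minor the chord on A is A–C–E.

A C E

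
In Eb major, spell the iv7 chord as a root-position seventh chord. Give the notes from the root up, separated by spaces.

The root, Ab, is scale degree 4 — the same note in Eb major and Eb minor; only the chord quality changes. In Eb minor the chord on Ab is Ab–Cb–Eb–Gb.

Ab Cb Eb Gb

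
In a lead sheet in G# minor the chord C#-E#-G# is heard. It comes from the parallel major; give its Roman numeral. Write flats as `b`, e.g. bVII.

IV

The root C# is the diatonic 4th degree of G# minor; the borrowing shows in the chord quality. Diatonically G# minor has C#m (iv) on that degree; C#–E#–G# is instead the major chord native to G# major, so it takes the label IV.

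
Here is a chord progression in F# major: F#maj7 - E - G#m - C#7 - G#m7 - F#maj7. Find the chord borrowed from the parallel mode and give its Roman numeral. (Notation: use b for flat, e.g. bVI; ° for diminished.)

bVII

The diatonic triads in F# major are F#, G#m, A#m, B, C#, D#m, E#dim. F#maj7, G#m, C#7 and G#m7 are all diatonic. But E (E–G#–B) is foreign: the diatonic vii° on degree 7 is E#dim, whereas E comes from F# minor. It is labeled bVII.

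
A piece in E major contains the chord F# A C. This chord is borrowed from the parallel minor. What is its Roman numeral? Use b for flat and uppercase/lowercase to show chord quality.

ii°

The root F# is the diatonic 2nd degree of E major; the borrowing shows in the chord quality. F#–A–C is a diminished chord — the form found in E minor, not the diatonic ii (F#m). Borrowed into E major it is written ii°.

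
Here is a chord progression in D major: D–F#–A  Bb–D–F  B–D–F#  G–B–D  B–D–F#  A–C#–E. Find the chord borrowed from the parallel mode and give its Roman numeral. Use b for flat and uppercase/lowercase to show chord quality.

D major has the diatonic set D, Em, F#m, G, A, Bm, C#dim. Of the given chords, D–F#–A = D, B–D–F# = Bm, G–B–D = G and A–C#–E = A are diatonic. Bb–D–F is not: scale degree 6 in D major carries Bm (vi). In D minor the chord on that degree is Bb, so here it functions as bVI, borrowed from the parallel minor.

bVI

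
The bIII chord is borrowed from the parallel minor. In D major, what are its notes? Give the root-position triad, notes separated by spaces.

F A C

The root of bIII is the lowered 3rd degree: F# becomes F. Stacking thirds in D minor on F gives F–A–C.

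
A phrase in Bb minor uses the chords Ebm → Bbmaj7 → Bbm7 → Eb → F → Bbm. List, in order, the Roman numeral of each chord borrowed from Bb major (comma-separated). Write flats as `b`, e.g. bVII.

In Bb minor (with V from harmonic minor) the diatonic chords are Bbm, Cdim, Db, Ebm, F, Gb, Ab. Ebm, Bbm7, F and Bbm are all diatonic. Bbmaj7 (Bb–D–F–A) is not: scale degree 1 in Bb minor carries Bbm (i). In Bb major the chord on that degree is Bbmaj7, so here it functions as Imaj7, borrowed from the parallel major. But Eb (Eb–G–Bb) is foreign: the diatonic iv on degree 4 is Ebm, whereas Eb comes from Bb major. It is labeled IV.

Imaj7, IV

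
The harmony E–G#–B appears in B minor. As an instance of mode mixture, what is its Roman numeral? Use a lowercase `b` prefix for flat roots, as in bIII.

IV

The root E is the diatonic 4th degree of B minor; the borrowing shows in the chord quality. The diatonic chord on degree 4 would be Em (iv), but E–G#–B is the major chord from B major. As a borrowed chord it is labeled IV.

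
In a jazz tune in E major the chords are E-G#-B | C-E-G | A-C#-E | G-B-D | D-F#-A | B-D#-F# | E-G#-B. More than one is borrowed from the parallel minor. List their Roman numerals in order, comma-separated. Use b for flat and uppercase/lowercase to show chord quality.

bVI, bIII, bVII

In E major the diatonic chords are E, F#m, G#m, A, B, C#m, D#dim. E–G#–B = E, A–C#–E = A and B–D#–F# = B are all diatonic. C–E–G is not: scale degree 6 in E major carries C#m (vi). In E minor the chord on that degree is C, so here it functions as bVI, borrowed from the parallel minor. G–B–D doesn't fit — on degree 3 E major would have G#m (iii). G is the degree-3 chord of E minor, so it is the borrowed bIII. But D–F#–A is foreign: the diatonic vii° on degree 7 is D#dim, whereas D comes from E minor. It is labeled bVII.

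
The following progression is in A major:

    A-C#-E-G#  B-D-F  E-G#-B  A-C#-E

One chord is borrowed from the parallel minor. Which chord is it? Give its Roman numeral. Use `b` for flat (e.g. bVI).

ii°

The diatonic triads in A major are A, Bm, C#m, D, E, F#m, G#dim. A–C#–E–G# = Amaj7, E–G#–B = E and A–C#–E = A are all diatonic. B–D–F is not: scale degree 2 in A major carries Bm (ii). In A minor the chord on that degree is Bdim, so here it functions as ii°, borrowed from the parallel minor.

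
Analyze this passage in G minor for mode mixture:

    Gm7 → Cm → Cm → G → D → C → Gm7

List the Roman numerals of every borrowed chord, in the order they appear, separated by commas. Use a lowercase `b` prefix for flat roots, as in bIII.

In G minor (with V from harmonic minor) the diatonic chords are Gm, Adim, Bb, Cm, D, Eb, F. Gm7, Cm and D are all diatonic. But G (G–B–D) is foreign: the diatonic i on degree 1 is Gm, whereas G comes from G major. It is labeled I. But C (C–E–G) is foreign: the diatonic iv on degree 4 is Cm, whereas C comes from G major. It is labeled IV.

I, IV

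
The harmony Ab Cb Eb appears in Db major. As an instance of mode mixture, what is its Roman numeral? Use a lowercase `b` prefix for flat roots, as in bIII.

Ab is scale degree 5 in Db major. Diatonically Db major has Ab (V) on that degree; Ab–Cb–Eb is instead the minor chord native to Db minor, so it takes the label v.

v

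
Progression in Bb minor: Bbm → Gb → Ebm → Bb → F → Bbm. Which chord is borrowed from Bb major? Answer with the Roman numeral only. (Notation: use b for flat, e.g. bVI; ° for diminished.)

I

The diatonic triads in Bb minor (with V from harmonic minor) are Bbm, Cdim, Db, Ebm, F, Gb, Ab. Of the given chords, Bbm, Gb, Ebm and F are diatonic. Bb (Bb–D–F) is not: scale degree 1 in Bb minor carries Bbm (i). In Bb major the chord on that degree is Bb, so here it functions as I, borrowed from the parallel major.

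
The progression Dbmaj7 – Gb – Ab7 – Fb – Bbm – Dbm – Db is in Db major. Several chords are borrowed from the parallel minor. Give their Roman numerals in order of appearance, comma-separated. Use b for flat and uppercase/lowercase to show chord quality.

Db major has the diatonic set Db, Ebm, Fm, Gb, Ab, Bbm, Cdim. Of the given chords, Dbmaj7, Gb, Ab7, Bbm and Db are diatonic. Fb (Fb–Ab–Cb) is not: scale degree 3 in Db major carries Fm (iii). In Db minor the chord on that degree is Fb, so here it functions as bIII, borrowed from the parallel minor. But Dbm (Db–Fb–Ab) is foreign: the diatonic I on degree 1 is Db, whereas Dbm comes from Db minor. It is labeled i.

bIII, i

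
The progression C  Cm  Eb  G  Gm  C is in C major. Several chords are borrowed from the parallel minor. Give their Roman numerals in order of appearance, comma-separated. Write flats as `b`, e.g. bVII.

i, bIII, v

In C major the diatonic chords are C, Dm, Em, F, G, Am, Bdim. C and G are both diatonic. But Cm (C–Eb–G) is foreign: the diatonic I on degree 1 is C, whereas Cm comes from C minor. It is labeled i. Eb (Eb–G–Bb) doesn't fit — on degree 3 C major would have Em (iii). Eb is the degree-3 chord of C minor, so it is the borrowed bIII. But Gm (G–Bb–D) is foreign: the diatonic V on degree 5 is G, whereas Gm comes from C minor. It is labeled v.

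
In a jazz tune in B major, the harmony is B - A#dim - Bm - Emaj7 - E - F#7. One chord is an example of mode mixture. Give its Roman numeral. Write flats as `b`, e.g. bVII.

B major has the diatonic set B, C#m, D#m, E, F#, G#m, A#dim. Of the given chords, B, A#dim, Emaj7, E and F#7 are diatonic. Bm (B–D–F#) is not: scale degree 1 in B major carries B (I). In B minor the chord on that degree is Bm, so here it functions as i, borrowed from the parallel minor.

i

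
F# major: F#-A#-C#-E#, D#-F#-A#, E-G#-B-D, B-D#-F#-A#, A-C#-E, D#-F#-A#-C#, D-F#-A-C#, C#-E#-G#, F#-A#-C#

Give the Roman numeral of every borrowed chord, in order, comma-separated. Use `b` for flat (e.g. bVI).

bVII7, bIII, bVImaj7

F# major has the diatonic set F#, G#m, A#m, B, C#, D#m, E#dim. F#–A#–C#–E# = F#maj7, D#–F#–A# = D#m, B–D#–F#–A# = Bmaj7, D#–F#–A#–C# = D#m7, C#–E#–G# = C# and F#–A#–C# = F# are all diatonic. But E–G#–B–D is foreign: the diatonic vii° on degree 7 is E#dim, whereas E7 comes from F# minor. It is labeled bVII7. But A–C#–E is foreign: the diatonic iii on degree 3 is A#m, whereas A comes from F# minor. It is labeled bIII. D–F#–A–C# is not: scale degree 6 in F# major carries D#m (vi). In F# minor the chord on that degree is Dmaj7, so here it functions as bVImaj7, borrowed from the parallel minor.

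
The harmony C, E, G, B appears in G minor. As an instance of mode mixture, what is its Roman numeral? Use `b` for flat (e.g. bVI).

C is scale degree 4 in G minor. Diatonically G minor has Cm (iv) on that degree; C–E–G–B is instead the major-seventh chord native to G major, so it takes the label IVmaj7.

IVmaj7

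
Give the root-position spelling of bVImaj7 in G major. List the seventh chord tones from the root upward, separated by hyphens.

Eb-G-Bb-D

Scale degree 6 in G major is E. bVImaj7 uses the lowered form, Eb, taken from G minor. In G minor the chord on Eb is Eb–G–Bb–D.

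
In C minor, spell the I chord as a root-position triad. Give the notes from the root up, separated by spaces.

C E G

The root, C, is scale degree 1 — the same note in C minor and C major; only the chord quality changes. Stacking thirds in C major on C gives C–E–G.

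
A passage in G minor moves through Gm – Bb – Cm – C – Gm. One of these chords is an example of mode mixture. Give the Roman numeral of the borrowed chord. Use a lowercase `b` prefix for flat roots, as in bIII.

IV

The diatonic triads in G minor (with V from harmonic minor) are Gm, Adim, Bb, Cm, D, Eb, F. Gm, Bb and Cm are all diatonic. But C (C–E–G) is foreign: the diatonic iv on degree 4 is Cm, whereas C comes from G major. It is labeled IV.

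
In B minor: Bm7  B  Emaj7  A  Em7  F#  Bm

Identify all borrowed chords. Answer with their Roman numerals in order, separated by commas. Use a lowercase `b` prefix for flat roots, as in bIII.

The diatonic triads in B minor (with V from harmonic minor) are Bm, C#dim, D, Em, F#, G, A. Bm7, A, Em7, F# and Bm all belong to that set. But B (B–D#–F#) is foreign: the diatonic i on degree 1 is Bm, whereas B comes from B major. It is labeled I. Emaj7 (E–G#–B–D#) is not: scale degree 4 in B minor carries Em (iv). In B major the chord on that degree is Emaj7, so here it functions as IVmaj7, borrowed from the parallel major.

I, IVmaj7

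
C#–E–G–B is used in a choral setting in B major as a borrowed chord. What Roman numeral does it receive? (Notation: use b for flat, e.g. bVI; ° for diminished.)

C# is scale degree 2 in B major. Diatonically B major has C#m (ii) on that degree; C#–E–G–B is instead the half-diminished-seventh chord native to B minor, so it takes the label iiø7.

iiø7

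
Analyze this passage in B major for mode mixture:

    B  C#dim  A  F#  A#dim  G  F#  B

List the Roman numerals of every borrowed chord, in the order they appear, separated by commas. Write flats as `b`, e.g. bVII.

B major has the diatonic set B, C#m, D#m, E, F#, G#m, A#dim. Of the given chords, B, F# and A#dim are diatonic. But C#dim (C#–E–G) is foreign: the diatonic ii on degree 2 is C#m, whereas C#dim comes from B minor. It is labeled ii°. A (A–C#–E) doesn't fit — on degree 7 B major would have A#dim (vii°). A is the degree-7 chord of B minor, so it is the borrowed bVII. G (G–B–D) doesn't fit — on degree 6 B major would have G#m (vi). G is the degree-6 chord of B minor, so it is the borrowed bVI.

ii°, bVII, bVI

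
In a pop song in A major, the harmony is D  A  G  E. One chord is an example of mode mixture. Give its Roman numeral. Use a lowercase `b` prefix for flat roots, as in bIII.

The diatonic triads in A major are A, Bm, C#m, D, E, F#m, G#dim. D, A and E all belong to that set. G (G–B–D) doesn't fit — on degree 7 A major would have G#dim (vii°). G is the degree-7 chord of A minor, so it is the borrowed bVII.

bVII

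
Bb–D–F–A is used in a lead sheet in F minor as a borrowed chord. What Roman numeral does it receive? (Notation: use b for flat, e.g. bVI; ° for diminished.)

Bb is scale degree 4 in F minor. Bb–D–F–A is a major-seventh chord — the form found in F major, not the diatonic iv (Bbm). Borrowed into F minor it is written IVmaj7.

IVmaj7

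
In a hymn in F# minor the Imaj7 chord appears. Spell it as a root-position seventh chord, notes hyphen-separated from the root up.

F#-A#-C#-E#

Imaj7 is built on scale degree 1, which is F# in both F# minor and its parallel. Stacking thirds in F# major on F# gives F#–A#–C#–E#.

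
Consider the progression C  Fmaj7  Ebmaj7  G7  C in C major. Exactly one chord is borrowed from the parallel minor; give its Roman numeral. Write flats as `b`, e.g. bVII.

bIIImaj7

The diatonic triads in C major are C, Dm, Em, F, G, Am, Bdim. C, Fmaj7 and G7 all belong to that set. Ebmaj7 (Eb–G–Bb–D) doesn't fit — on degree 3 C major would have Em (iii). Ebmaj7 is the degree-3 chord of C minor, so it is the borrowed bIIImaj7.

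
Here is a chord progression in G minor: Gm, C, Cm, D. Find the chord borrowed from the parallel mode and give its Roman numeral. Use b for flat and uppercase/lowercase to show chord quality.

IV

In G minor (with V from harmonic minor) the diatonic chords are Gm, Adim, Bb, Cm, D, Eb, F. Gm, Cm and D are all diatonic. C (C–E–G) is not: scale degree 4 in G minor carries Cm (iv). In G major the chord on that degree is C, so here it functions as IV, borrowed from the parallel major.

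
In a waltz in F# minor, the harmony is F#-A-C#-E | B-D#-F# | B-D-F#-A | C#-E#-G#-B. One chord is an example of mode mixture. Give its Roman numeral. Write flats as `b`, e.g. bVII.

IV

The diatonic triads in F# minor (with V from harmonic minor) are F#m, G#dim, A, Bm, C#, D, E. Of the given chords, F#–A–C#–E = F#m7, B–D–F#–A = Bm7 and C#–E#–G#–B = C#7 are diatonic. B–D#–F# is not: scale degree 4 in F# minor carries Bm (iv). In F# major the chord on that degree is B, so here it functions as IV, borrowed from the parallel major.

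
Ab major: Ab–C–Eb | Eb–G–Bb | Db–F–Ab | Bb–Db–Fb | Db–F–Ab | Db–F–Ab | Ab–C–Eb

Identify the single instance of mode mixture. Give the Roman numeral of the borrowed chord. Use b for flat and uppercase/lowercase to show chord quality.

Ab major has the diatonic set Ab, Bbm, Cm, Db, Eb, Fm, Gdim. Ab–C–Eb = Ab, Eb–G–Bb = Eb and Db–F–Ab = Db all belong to that set. But Bb–Db–Fb is foreign: the diatonic ii on degree 2 is Bbm, whereas Bbdim comes from Ab minor. It is labeled ii°.

ii°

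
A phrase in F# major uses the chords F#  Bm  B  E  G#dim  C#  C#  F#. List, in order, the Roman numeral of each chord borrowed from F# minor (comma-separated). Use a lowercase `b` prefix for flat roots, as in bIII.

In F# major the diatonic chords are F#, G#m, A#m, B, C#, D#m, E#dim. F#, B and C# all belong to that set. But Bm (B–D–F#) is foreign: the diatonic IV on degree 4 is B, whereas Bm comes from F# minor. It is labeled iv. But E (E–G#–B) is foreign: the diatonic vii° on degree 7 is E#dim, whereas E comes from F# minor. It is labeled bVII. G#dim (G#–B–D) is not: scale degree 2 in F# major carries G#m (ii). In F# minor the chord on that degree is G#dim, so here it functions as ii°, borrowed from the parallel minor.

iv, bVII, ii°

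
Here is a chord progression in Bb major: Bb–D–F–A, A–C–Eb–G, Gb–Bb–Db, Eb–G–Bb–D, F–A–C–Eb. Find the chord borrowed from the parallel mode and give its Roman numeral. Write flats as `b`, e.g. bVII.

Bb major has the diatonic set Bb, Cm, Dm, Eb, F, Gm, Adim. Bb–D–F–A = Bbmaj7, A–C–Eb–G = Am7b5, Eb–G–Bb–D = Ebmaj7 and F–A–C–Eb = F7 all belong to that set. Gb–Bb–Db is not: scale degree 6 in Bb major carries Gm (vi). In Bb minor the chord on that degree is Gb, so here it functions as bVI, borrowed from the parallel minor.

bVI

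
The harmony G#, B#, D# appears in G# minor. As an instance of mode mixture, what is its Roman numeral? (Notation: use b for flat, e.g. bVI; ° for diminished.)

The root G# is the diatonic 1st degree of G# minor; the borrowing shows in the chord quality. G#–B#–D# is a major chord — the form found in G# major, not the diatonic i (G#m). Borrowed into G# minor it is written I.

I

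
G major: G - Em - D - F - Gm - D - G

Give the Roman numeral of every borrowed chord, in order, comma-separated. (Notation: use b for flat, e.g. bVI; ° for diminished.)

bVII, i

In G major the diatonic chords are G, Am, Bm, C, D, Em, F#dim. G, Em and D are all diatonic. F (F–A–C) is not: scale degree 7 in G major carries F#dim (vii°). In G minor the chord on that degree is F, so here it functions as bVII, borrowed from the parallel minor. Gm (G–Bb–D) is not: scale degree 1 in G major carries G (I). In G minor the chord on that degree is Gm, so here it functions as i, borrowed from the parallel minor.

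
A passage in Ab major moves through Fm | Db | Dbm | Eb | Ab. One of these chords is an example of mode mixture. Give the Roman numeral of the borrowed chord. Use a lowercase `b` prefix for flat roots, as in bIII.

iv

In Ab major the diatonic chords are Ab, Bbm, Cm, Db, Eb, Fm, Gdim. Of the given chords, Fm, Db, Eb and Ab are diatonic. Dbm (Db–Fb–Ab) is not: scale degree 4 in Ab major carries Db (IV). In Ab minor the chord on that degree is Dbm, so here it functions as iv, borrowed from the parallel minor.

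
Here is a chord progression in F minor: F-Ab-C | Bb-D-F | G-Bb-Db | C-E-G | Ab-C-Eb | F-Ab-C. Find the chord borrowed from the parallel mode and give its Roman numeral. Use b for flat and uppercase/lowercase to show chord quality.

IV

F minor has the diatonic set Fm, Gdim, Ab, Bbm, C, Db, Eb (with V from harmonic minor). F–Ab–C = Fm, G–Bb–Db = Gdim, C–E–G = C and Ab–C–Eb = Ab are all diatonic. Bb–D–F doesn't fit — on degree 4 F minor would have Bbm (iv). Bb is the degree-4 chord of F major, so it is the borrowed IV.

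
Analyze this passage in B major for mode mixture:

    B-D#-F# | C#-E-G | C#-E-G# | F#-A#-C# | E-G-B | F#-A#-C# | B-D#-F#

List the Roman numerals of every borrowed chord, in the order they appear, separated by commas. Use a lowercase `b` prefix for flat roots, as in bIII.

The diatonic triads in B major are B, C#m, D#m, E, F#, G#m, A#dim. B–D#–F# = B, C#–E–G# = C#m and F#–A#–C# = F# are all diatonic. C#–E–G is not: scale degree 2 in B major carries C#m (ii). In B minor the chord on that degree is C#dim, so here it functions as ii°, borrowed from the parallel minor. E–G–B doesn't fit — on degree 4 B major would have E (IV). Em is the degree-4 chord of B minor, so it is the borrowed iv.

ii°, iv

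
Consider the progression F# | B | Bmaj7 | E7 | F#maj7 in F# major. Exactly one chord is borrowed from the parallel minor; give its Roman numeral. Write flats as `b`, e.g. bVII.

In F# major the diatonic chords are F#, G#m, A#m, B, C#, D#m, E#dim. F#, B, Bmaj7 and F#maj7 all belong to that set. E7 (E–G#–B–D) doesn't fit — on degree 7 F# major would have E#dim (vii°). E7 is the degree-7 chord of F# minor, so it is the borrowed bVII7.

bVII7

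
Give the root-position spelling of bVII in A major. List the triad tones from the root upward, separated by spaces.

G B D

bVII is built on the lowered scale degree 7. In A major degree 7 is G#; lowered it becomes G. Stacking thirds in A minor on G gives G–B–D.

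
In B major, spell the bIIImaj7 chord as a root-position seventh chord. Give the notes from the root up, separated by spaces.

bIIImaj7 is built on the lowered scale degree 3. In B major degree 3 is D#; lowered it becomes D. In B minor the chord on D is D–F#–A–C#.

D F# A C#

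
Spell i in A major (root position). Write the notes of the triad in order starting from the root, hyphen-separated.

i is built on scale degree 1, which is A in both A major and its parallel. In A minor the chord on A is A–C–E.

A-C-E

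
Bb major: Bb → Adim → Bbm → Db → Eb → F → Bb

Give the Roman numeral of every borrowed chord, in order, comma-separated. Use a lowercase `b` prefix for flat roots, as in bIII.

i, bIII

In Bb major the diatonic chords are Bb, Cm, Dm, Eb, F, Gm, Adim. Of the given chords, Bb, Adim, Eb and F are diatonic. Bbm (Bb–Db–F) doesn't fit — on degree 1 Bb major would have Bb (I). Bbm is the degree-1 chord of Bb minor, so it is the borrowed i. But Db (Db–F–Ab) is foreign: the diatonic iii on degree 3 is Dm, whereas Db comes from Bb minor. It is labeled bIII.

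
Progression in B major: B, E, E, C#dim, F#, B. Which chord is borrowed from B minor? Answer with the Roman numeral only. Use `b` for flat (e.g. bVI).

ii°

In B major the diatonic chords are B, C#m, D#m, E, F#, G#m, A#dim. Of the given chords, B, E and F# are diatonic. But C#dim (C#–E–G) is foreign: the diatonic ii on degree 2 is C#m, whereas C#dim comes from B minor. It is labeled ii°.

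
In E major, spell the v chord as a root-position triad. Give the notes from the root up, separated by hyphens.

The root, B, is scale degree 5 — the same note in E major and E minor; only the chord quality changes. In E minor the chord on B is B–D–F#.

B-D-F#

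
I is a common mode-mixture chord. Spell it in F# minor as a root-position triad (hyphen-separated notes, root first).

F#-A#-C#

I is built on scale degree 1, which is F# in both F# minor and its parallel. Building the major chord from the parallel major on F#: F#–A#–C#.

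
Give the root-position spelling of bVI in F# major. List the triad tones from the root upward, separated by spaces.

The root of bVI is the lowered 6th degree: D# becomes D. Stacking thirds in F# minor on D gives D–F#–A.

D F# A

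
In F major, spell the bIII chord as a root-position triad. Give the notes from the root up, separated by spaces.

Scale degree 3 in F major is A. bIII uses the lowered form, Ab, taken from F minor. In F minor the chord on Ab is Ab–C–Eb.

Ab C Eb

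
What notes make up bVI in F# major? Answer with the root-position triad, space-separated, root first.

D F# A

bVI is built on the lowered scale degree 6. In F# major degree 6 is D#; lowered it becomes D. Stacking thirds in F# minor on D gives D–F#–A.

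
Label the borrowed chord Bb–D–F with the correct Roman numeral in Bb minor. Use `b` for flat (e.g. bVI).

The root Bb is the diatonic 1st degree of Bb minor; the borrowing shows in the chord quality. Diatonically Bb minor has Bbm (i) on that degree; Bb–D–F is instead the major chord native to Bb major, so it takes the label I.

I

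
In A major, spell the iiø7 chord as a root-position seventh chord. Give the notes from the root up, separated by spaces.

B D F A

The root, B, is scale degree 2 — the same note in A major and A minor; only the chord quality changes. Stacking thirds in A minor on B gives B–D–F–A.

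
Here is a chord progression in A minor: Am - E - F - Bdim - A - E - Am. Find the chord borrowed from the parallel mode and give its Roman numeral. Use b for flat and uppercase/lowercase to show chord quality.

In A minor (with V from harmonic minor) the diatonic chords are Am, Bdim, C, Dm, E, F, G. Of the given chords, Am, E, F and Bdim are diatonic. A (A–C#–E) is not: scale degree 1 in A minor carries Am (i). In A major the chord on that degree is A, so here it functions as I, borrowed from the parallel major.

I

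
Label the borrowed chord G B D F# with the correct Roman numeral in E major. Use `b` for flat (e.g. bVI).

In E major scale degree 3 is G#; G is its lowered form, from E minor. G–B–D–F# is a major-seventh chord — the form found in E minor, not the diatonic iii (G#m). Borrowed into E major it is written bIIImaj7.

bIIImaj7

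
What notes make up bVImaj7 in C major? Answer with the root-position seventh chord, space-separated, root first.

bVImaj7 is built on the lowered scale degree 6. In C major degree 6 is A; lowered it becomes Ab. Stacking thirds in C minor on Ab gives Ab–C–Eb–G.

Ab C Eb G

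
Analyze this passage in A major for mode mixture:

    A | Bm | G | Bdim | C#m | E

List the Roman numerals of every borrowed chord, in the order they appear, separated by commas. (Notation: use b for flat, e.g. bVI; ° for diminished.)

The diatonic triads in A major are A, Bm, C#m, D, E, F#m, G#dim. Of the given chords, A, Bm, C#m and E are diatonic. But G (G–B–D) is foreign: the diatonic vii° on degree 7 is G#dim, whereas G comes from A minor. It is labeled bVII. Bdim (B–D–F) is not: scale degree 2 in A major carries Bm (ii). In A minor the chord on that degree is Bdim, so here it functions as ii°, borrowed from the parallel minor.

bVII, ii°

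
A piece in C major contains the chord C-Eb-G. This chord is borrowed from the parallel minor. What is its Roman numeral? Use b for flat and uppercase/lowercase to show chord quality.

i

The root C is the diatonic 1st degree of C major; the borrowing shows in the chord quality. Diatonically C major has C (I) on that degree; C–Eb–G is instead the minor chord native to C minor, so it takes the label i.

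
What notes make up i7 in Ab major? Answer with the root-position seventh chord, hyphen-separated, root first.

Ab-Cb-Eb-Gb

The root, Ab, is scale degree 1 — the same note in Ab major and Ab minor; only the chord quality changes. Building the minor-seventh chord from the parallel minor on Ab: Ab–Cb–Eb–Gb.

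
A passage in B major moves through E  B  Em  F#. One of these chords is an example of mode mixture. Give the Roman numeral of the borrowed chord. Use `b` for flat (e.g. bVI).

In B major the diatonic chords are B, C#m, D#m, E, F#, G#m, A#dim. Of the given chords, E, B and F# are diatonic. Em (E–G–B) is not: scale degree 4 in B major carries E (IV). In B minor the chord on that degree is Em, so here it functions as iv, borrowed from the parallel minor.

iv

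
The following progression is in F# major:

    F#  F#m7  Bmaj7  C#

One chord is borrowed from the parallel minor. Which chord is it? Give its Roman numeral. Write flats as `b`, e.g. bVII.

F# major has the diatonic set F#, G#m, A#m, B, C#, D#m, E#dim. F#, Bmaj7 and C# all belong to that set. F#m7 (F#–A–C#–E) doesn't fit — on degree 1 F# major would have F# (I). F#m7 is the degree-1 chord of F# minor, so it is the borrowed i7.

i7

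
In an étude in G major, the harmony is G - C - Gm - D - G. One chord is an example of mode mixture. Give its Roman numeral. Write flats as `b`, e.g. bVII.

i

The diatonic triads in G major are G, Am, Bm, C, D, Em, F#dim. G, C and D all belong to that set. Gm (G–Bb–D) doesn't fit — on degree 1 G major would have G (I). Gm is the degree-1 chord of G minor, so it is the borrowed i.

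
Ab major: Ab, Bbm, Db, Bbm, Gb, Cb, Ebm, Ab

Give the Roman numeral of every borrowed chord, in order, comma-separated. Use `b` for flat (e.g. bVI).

In Ab major the diatonic chords are Ab, Bbm, Cm, Db, Eb, Fm, Gdim. Of the given chords, Ab, Bbm and Db are diatonic. But Gb (Gb–Bb–Db) is foreign: the diatonic vii° on degree 7 is Gdim, whereas Gb comes from Ab minor. It is labeled bVII. Cb (Cb–Eb–Gb) is not: scale degree 3 in Ab major carries Cm (iii). In Ab minor the chord on that degree is Cb, so here it functions as bIII, borrowed from the parallel minor. But Ebm (Eb–Gb–Bb) is foreign: the diatonic V on degree 5 is Eb, whereas Ebm comes from Ab minor. It is labeled v.

bVII, bIII, v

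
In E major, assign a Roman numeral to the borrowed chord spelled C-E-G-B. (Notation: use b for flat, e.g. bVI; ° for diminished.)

In E major scale degree 6 is C#; C is its lowered form, from E minor. Diatonically E major has C#m (vi) on that degree; C–E–G–B is instead the major-seventh chord native to E minor, so it takes the label bVImaj7.

bVImaj7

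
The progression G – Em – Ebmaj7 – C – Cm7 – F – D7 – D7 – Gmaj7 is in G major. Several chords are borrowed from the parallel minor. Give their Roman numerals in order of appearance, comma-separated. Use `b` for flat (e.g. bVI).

bVImaj7, iv7, bVII

In G major the diatonic chords are G, Am, Bm, C, D, Em, F#dim. Of the given chords, G, Em, C, D7 and Gmaj7 are diatonic. Ebmaj7 (Eb–G–Bb–D) doesn't fit — on degree 6 G major would have Em (vi). Ebmaj7 is the degree-6 chord of G minor, so it is the borrowed bVImaj7. Cm7 (C–Eb–G–Bb) doesn't fit — on degree 4 G major would have C (IV). Cm7 is the degree-4 chord of G minor, so it is the borrowed iv7. F (F–A–C) doesn't fit — on degree 7 G major would have F#dim (vii°). F is the degree-7 chord of G minor, so it is the borrowed bVII.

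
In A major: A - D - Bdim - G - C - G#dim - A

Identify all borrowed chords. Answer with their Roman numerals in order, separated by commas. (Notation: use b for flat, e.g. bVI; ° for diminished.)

A major has the diatonic set A, Bm, C#m, D, E, F#m, G#dim. A, D and G#dim are all diatonic. Bdim (B–D–F) is not: scale degree 2 in A major carries Bm (ii). In A minor the chord on that degree is Bdim, so here it functions as ii°, borrowed from the parallel minor. But G (G–B–D) is foreign: the diatonic vii° on degree 7 is G#dim, whereas G comes from A minor. It is labeled bVII. C (C–E–G) doesn't fit — on degree 3 A major would have C#m (iii). C is the degree-3 chord of A minor, so it is the borrowed bIII.

ii°, bVII, bIII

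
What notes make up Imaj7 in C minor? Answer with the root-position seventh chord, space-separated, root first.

The root, C, is scale degree 1 — the same note in C minor and C major; only the chord quality changes. Stacking thirds in C major on C gives C–E–G–B.

C E G B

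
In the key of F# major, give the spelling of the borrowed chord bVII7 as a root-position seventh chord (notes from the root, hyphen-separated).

E-G#-B-D

Scale degree 7 in F# major is E#. bVII7 uses the lowered form, E, taken from F# minor. Stacking thirds in F# minor on E gives E–G#–B–D.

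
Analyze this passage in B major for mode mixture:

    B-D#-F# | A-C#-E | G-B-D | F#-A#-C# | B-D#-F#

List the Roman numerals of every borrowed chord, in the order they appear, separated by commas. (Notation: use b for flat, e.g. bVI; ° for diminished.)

bVII, bVI

In B major the diatonic chords are B, C#m, D#m, E, F#, G#m, A#dim. B–D#–F# = B and F#–A#–C# = F# are both diatonic. A–C#–E is not: scale degree 7 in B major carries A#dim (vii°). In B minor the chord on that degree is A, so here it functions as bVII, borrowed from the parallel minor. G–B–D is not: scale degree 6 in B major carries G#m (vi). In B minor the chord on that degree is G, so here it functions as bVI, borrowed from the parallel minor.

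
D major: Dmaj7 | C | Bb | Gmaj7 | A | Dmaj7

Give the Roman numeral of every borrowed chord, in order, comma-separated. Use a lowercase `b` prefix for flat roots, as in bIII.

bVII, bVI

The diatonic triads in D major are D, Em, F#m, G, A, Bm, C#dim. Dmaj7, Gmaj7 and A are all diatonic. But C (C–E–G) is foreign: the diatonic vii° on degree 7 is C#dim, whereas C comes from D minor. It is labeled bVII. Bb (Bb–D–F) doesn't fit — on degree 6 D major would have Bm (vi). Bb is the degree-6 chord of D minor, so it is the borrowed bVI.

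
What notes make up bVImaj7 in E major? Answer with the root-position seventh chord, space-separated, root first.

bVImaj7 is built on the lowered scale degree 6. In E major degree 6 is C#; lowered it becomes C. Stacking thirds in E minor on C gives C–E–G–B.

C E G B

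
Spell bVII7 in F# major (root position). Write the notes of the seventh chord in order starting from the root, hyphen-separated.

The root of bVII7 is the lowered 7th degree: E# becomes E. Building the dominant-seventh chord from the parallel minor on E: E–G#–B–D.

E-G#-B-D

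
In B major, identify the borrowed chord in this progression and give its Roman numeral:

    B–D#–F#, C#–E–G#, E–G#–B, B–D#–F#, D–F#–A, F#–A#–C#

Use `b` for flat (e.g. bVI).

In B major the diatonic chords are B, C#m, D#m, E, F#, G#m, A#dim. Of the given chords, B–D#–F# = B, C#–E–G# = C#m, E–G#–B = E and F#–A#–C# = F# are diatonic. But D–F#–A is foreign: the diatonic iii on degree 3 is D#m, whereas D comes from B minor. It is labeled bIII.

bIII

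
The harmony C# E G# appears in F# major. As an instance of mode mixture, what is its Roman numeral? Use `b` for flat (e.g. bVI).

v

The root C# is the diatonic 5th degree of F# major; the borrowing shows in the chord quality. Diatonically F# major has C# (V) on that degree; C#–E–G# is instead the minor chord native to F# minor, so it takes the label v.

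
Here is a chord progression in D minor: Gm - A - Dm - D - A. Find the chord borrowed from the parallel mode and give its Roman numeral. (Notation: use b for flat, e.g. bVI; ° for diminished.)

I

The diatonic triads in D minor (with V from harmonic minor) are Dm, Edim, F, Gm, A, Bb, C. Gm, A and Dm are all diatonic. D (D–F#–A) doesn't fit — on degree 1 D minor would have Dm (i). D is the degree-1 chord of D major, so it is the borrowed I.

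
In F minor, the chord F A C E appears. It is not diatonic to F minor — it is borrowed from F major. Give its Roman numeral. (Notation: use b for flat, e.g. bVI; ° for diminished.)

The root F is the diatonic 1st degree of F minor; the borrowing shows in the chord quality. Diatonically F minor has Fm (i) on that degree; F–A–C–E is instead the major-seventh chord native to F major, so it takes the label Imaj7.

Imaj7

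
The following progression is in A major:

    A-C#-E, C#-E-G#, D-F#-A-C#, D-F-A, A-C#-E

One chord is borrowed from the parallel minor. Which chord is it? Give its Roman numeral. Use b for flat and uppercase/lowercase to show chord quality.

iv

The diatonic triads in A major are A, Bm, C#m, D, E, F#m, G#dim. A–C#–E = A, C#–E–G# = C#m and D–F#–A–C# = Dmaj7 are all diatonic. But D–F–A is foreign: the diatonic IV on degree 4 is D, whereas Dm comes from A minor. It is labeled iv.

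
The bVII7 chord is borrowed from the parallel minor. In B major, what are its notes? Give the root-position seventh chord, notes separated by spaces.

A C# E G

Scale degree 7 in B major is A#. bVII7 uses the lowered form, A, taken from B minor. In B minor the chord on A is A–C#–E–G.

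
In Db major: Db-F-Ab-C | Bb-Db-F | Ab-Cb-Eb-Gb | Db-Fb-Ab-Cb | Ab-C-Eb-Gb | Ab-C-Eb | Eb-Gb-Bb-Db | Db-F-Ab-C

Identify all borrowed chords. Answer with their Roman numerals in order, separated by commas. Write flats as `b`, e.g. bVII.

v7, i7

Db major has the diatonic set Db, Ebm, Fm, Gb, Ab, Bbm, Cdim. Of the given chords, Db–F–Ab–C = Dbmaj7, Bb–Db–F = Bbm, Ab–C–Eb–Gb = Ab7, Ab–C–Eb = Ab and Eb–Gb–Bb–Db = Ebm7 are diatonic. Ab–Cb–Eb–Gb is not: scale degree 5 in Db major carries Ab (V). In Db minor the chord on that degree is Abm7, so here it functions as v7, borrowed from the parallel minor. Db–Fb–Ab–Cb is not: scale degree 1 in Db major carries Db (I). In Db minor the chord on that degree is Dbm7, so here it functions as i7, borrowed from the parallel minor.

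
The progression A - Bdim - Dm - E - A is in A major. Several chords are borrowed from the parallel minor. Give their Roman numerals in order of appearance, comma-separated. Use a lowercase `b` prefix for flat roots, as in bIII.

ii°, iv

In A major the diatonic chords are A, Bm, C#m, D, E, F#m, G#dim. A and E both belong to that set. But Bdim (B–D–F) is foreign: the diatonic ii on degree 2 is Bm, whereas Bdim comes from A minor. It is labeled ii°. But Dm (D–F–A) is foreign: the diatonic IV on degree 4 is D, whereas Dm comes from A minor. It is labeled iv.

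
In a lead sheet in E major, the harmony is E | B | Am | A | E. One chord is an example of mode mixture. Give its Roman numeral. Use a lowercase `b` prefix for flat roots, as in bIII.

iv

The diatonic triads in E major are E, F#m, G#m, A, B, C#m, D#dim. Of the given chords, E, B and A are diatonic. Am (A–C–E) doesn't fit — on degree 4 E major would have A (IV). Am is the degree-4 chord of E minor, so it is the borrowed iv.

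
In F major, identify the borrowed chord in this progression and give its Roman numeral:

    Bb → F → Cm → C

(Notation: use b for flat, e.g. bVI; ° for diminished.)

v

The diatonic triads in F major are F, Gm, Am, Bb, C, Dm, Edim. Bb, F and C are all diatonic. But Cm (C–Eb–G) is foreign: the diatonic V on degree 5 is C, whereas Cm comes from F minor. It is labeled v.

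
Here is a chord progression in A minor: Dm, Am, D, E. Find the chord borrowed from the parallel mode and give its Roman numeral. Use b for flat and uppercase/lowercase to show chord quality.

The diatonic triads in A minor (with V from harmonic minor) are Am, Bdim, C, Dm, E, F, G. Of the given chords, Dm, Am and E are diatonic. D (D–F#–A) doesn't fit — on degree 4 A minor would have Dm (iv). D is the degree-4 chord of A major, so it is the borrowed IV.

IV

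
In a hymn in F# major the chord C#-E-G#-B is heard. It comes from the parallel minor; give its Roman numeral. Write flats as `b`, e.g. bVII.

C# is scale degree 5 in F# major. The diatonic chord on degree 5 would be C# (V), but C#–E–G#–B is the minor-seventh chord from F# minor. As a borrowed chord it is labeled v7.

v7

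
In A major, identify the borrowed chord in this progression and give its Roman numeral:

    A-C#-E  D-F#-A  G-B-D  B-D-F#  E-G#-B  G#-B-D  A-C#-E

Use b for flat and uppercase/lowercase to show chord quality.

A major has the diatonic set A, Bm, C#m, D, E, F#m, G#dim. A–C#–E = A, D–F#–A = D, B–D–F# = Bm, E–G#–B = E and G#–B–D = G#dim all belong to that set. G–B–D doesn't fit — on degree 7 A major would have G#dim (vii°). G is the degree-7 chord of A minor, so it is the borrowed bVII.

bVII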